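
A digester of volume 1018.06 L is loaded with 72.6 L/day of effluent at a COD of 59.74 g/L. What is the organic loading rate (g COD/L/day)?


OLR = Q * S / V
= 72.6 * 59.74 / 1018.06
= 4.2602 g/L/day

4.2602 g/L/day


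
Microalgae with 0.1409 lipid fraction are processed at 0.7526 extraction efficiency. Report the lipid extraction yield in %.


Y = lipid_content * extraction_eff * 100
= 0.1409 * 0.7526 * 100
= 10.6041%

10.6041%


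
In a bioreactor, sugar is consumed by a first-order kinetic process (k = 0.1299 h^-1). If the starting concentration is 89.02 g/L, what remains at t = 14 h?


S = S0 * exp(-k * t)
S = 89.02 * exp(-0.1299 * 14)
S = 14.4437 g/L

14.4437 g/L


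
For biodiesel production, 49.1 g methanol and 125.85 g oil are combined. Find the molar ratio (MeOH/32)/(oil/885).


Molar ratio = n_MeOH / n_oil = (MeOH/32) / (oil/885) = (MeOH * 885) / (32 * oil)
= (49.1 * 885) / (32 * 125.85)
= 10.7900

10.7900


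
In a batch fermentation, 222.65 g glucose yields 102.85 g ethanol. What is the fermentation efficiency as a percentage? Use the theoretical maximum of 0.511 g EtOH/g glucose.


Fermentation efficiency = (actual / (0.511 * glucose)) * 100
= (102.85 / (0.511 * 222.65)) * 100
= 90.3984%

90.3984%


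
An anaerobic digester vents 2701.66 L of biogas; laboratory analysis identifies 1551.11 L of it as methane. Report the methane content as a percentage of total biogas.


CH4% = V_CH4 / V_total * 100
= 1551.11 / 2701.66 * 100
= 57.4132%

57.4132%


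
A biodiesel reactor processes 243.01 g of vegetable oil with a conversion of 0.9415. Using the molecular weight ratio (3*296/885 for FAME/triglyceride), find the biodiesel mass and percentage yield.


m_FAME = oil * conv * (3 * 296 / 885) = oil * conv * (888/885)
= 243.01 * 0.9415 * 888 / 885
= 229.5695 g
Y = m_FAME / oil * 100 = conv * (888/885) * 100
= 0.9415 * 888 / 885 * 100
= 94.47%

229.5695 g FAME; Y = 94.47%


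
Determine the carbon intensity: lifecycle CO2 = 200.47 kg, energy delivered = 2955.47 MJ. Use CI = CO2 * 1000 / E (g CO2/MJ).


CI = CO2 * 1000 / E
= 200.47 * 1000 / 2955.47
= 67.8302 g CO2/MJ

67.8302 g CO2/MJ


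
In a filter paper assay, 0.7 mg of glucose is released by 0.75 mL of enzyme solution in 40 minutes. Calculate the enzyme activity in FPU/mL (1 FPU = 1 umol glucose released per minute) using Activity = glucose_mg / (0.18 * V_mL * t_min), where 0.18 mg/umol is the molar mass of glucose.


Activity = glucose_mg / (0.18 mg/umol * V_mL * t_min)
= 0.7 / (0.18 * 0.75 * 40)
= 0.1296 FPU/mL

0.1296 FPU/mL


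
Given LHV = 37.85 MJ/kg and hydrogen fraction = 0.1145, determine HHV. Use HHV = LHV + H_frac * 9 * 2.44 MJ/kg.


HHV = LHV + H_frac * 9 * 2.44
= 37.85 + 0.1145 * 9 * 2.44
= 40.3644 MJ/kg

40.3644 MJ/kg


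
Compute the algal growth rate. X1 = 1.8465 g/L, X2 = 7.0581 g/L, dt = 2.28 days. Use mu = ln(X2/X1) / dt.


mu = ln(X2/X1) / dt
= ln(7.0581/1.8465) / 2.28
= 0.5881 per day

0.5881 per day


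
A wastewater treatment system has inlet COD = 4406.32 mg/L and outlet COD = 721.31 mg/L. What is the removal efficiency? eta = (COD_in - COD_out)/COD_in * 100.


eta = (COD_in - COD_out) / COD_in * 100
= (4406.32 - 721.31) / 4406.32 * 100
= 83.6301%

83.6301%


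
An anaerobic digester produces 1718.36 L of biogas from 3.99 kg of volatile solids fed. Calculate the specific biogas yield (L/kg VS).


Y = V / VS
= 1718.36 / 3.99
= 430.6667 L/kg VS

430.6667 L/kg VS


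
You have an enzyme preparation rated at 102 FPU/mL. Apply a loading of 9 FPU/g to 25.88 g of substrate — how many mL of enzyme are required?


V = dosage * m_sub / activity
V = 9 * 25.88 / 102
V = 2.2835 mL

2.2835 mL


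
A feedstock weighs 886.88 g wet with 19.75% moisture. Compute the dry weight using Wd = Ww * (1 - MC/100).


Wd = Ww * (1 - MC/100)
= 886.88 * (1 - 19.75/100)
= 711.7212 g

711.7212 g


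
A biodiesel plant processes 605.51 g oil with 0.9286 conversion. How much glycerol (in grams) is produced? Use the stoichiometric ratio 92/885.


glycerol = oil * conv * (92/885)
= 605.51 * 0.9286 * 92 / 885
= 58.4514 g

58.4514 g


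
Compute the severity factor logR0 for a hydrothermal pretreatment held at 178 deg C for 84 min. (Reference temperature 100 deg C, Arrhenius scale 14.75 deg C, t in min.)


logR0 = log10(t * exp((T - 100) / 14.75))
= log10(84 * exp((178 - 100) / 14.75))
= 4.2209

4.2209


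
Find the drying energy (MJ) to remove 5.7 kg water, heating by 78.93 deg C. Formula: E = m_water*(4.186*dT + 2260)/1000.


E = m_water * (4.186 * dT + 2260) / 1000
= 5.7 * (4.186 * 78.93 + 2260) / 1000
= 14.7653 MJ

14.7653 MJ


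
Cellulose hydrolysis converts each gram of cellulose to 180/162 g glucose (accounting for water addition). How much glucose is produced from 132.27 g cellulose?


glucose = cellulose * 180/162
= 132.27 * 180/162
= 146.9667 g

146.9667 g


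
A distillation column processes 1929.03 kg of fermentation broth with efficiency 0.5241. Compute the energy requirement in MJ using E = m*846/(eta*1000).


E = m * 846 / (eta * 1000)
= 1929.03 * 846 / (0.5241 * 1000)
= 3113.8321 MJ

3113.8321 MJ


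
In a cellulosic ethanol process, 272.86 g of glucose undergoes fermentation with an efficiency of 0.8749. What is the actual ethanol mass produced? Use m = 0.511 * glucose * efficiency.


Actual ethanol: m = 0.511 * 272.86 * 0.8749
m = 121.9886 g

121.9886 g


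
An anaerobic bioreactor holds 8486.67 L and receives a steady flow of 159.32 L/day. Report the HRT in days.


HRT = V / Q
= 8486.67 / 159.32
= 53.2681 days

53.2681 days


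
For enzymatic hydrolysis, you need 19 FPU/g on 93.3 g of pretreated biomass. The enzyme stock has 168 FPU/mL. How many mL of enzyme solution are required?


V = dosage * m_sub / activity
V = 19 * 93.3 / 168
V = 10.5518 mL

10.5518 mL


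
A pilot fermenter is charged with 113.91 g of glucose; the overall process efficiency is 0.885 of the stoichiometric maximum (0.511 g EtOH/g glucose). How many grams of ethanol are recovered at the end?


Actual ethanol: m = 0.511 * 113.91 * 0.885
m = 51.5141 g

51.5141 g


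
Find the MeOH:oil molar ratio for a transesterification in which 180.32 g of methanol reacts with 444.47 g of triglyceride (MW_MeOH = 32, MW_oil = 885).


Molar ratio = n_MeOH / n_oil = (MeOH/32) / (oil/885) = (MeOH * 885) / (32 * oil)
= (180.32 * 885) / (32 * 444.47)
= 11.2200

11.2200


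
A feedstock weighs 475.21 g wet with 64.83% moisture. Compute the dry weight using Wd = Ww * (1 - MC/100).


Wd = Ww * (1 - MC/100)
= 475.21 * (1 - 64.83/100)
= 167.1314 g

167.1314 g


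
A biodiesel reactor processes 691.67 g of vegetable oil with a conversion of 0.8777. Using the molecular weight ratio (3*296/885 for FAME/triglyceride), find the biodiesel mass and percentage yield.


m_FAME = oil * conv * (3 * 296 / 885) = oil * conv * (888/885)
= 691.67 * 0.8777 * 888 / 885
= 609.1367 g
Y = m_FAME / oil * 100 = conv * (888/885) * 100
= 0.8777 * 888 / 885 * 100
= 88.07%

609.1367 g FAME; Y = 88.07%


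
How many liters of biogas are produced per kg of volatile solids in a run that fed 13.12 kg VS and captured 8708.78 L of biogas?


Y = V / VS
= 8708.78 / 13.12
= 663.7790 L/kg VS

663.7790 L/kg VS


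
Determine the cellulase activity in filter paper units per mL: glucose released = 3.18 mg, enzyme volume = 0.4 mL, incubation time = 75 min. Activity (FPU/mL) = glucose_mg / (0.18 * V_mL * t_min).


Activity = glucose_mg / (0.18 mg/umol * V_mL * t_min)
= 3.18 / (0.18 * 0.4 * 75)
= 0.5889 FPU/mL

0.5889 FPU/mL


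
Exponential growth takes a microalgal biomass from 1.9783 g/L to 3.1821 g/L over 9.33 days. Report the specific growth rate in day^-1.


mu = ln(X2/X1) / dt
= ln(3.1821/1.9783) / 9.33
= 0.0509 per day

0.0509 per day


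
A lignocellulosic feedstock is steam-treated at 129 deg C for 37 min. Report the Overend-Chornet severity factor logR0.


logR0 = log10(t * exp((T - 100) / 14.75))
= log10(37 * exp((129 - 100) / 14.75))
= 2.4221

2.4221


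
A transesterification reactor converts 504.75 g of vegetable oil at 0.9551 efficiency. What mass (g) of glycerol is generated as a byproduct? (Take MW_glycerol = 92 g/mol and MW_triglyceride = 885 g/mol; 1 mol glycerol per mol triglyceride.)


glycerol = oil * conv * (92/885)
= 504.75 * 0.9551 * 92 / 885
= 50.1152 g

50.1152 g


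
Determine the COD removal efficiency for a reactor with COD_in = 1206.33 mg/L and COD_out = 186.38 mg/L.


eta = (COD_in - COD_out) / COD_in * 100
= (1206.33 - 186.38) / 1206.33 * 100
= 84.5498%

84.5498%


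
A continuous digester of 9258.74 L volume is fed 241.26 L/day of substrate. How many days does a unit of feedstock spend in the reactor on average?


HRT = V / Q
= 9258.74 / 241.26
= 38.3766 days

38.3766 days


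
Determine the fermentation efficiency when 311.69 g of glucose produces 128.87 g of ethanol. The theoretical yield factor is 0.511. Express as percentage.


Fermentation efficiency = (actual / (0.511 * glucose)) * 100
= (128.87 / (0.511 * 311.69)) * 100
= 80.9111%

80.9111%


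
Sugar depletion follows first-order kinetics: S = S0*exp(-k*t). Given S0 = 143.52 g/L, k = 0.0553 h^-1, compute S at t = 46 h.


S = S0 * exp(-k * t)
S = 143.52 * exp(-0.0553 * 46)
S = 11.2760 g/L

11.2760 g/L


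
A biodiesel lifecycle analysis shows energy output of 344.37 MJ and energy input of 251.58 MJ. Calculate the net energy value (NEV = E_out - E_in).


NEV = E_out - E_in
= 344.37 - 251.58
= 92.7900 MJ

92.7900 MJ


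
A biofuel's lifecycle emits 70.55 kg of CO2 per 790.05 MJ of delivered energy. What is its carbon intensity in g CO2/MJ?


CI = CO2 * 1000 / E
= 70.55 * 1000 / 790.05
= 89.2981 g CO2/MJ

89.2981 g CO2/MJ


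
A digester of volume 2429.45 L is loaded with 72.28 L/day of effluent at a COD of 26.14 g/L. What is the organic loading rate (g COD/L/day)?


OLR = Q * S / V
= 72.28 * 26.14 / 2429.45
= 0.7777 g/L/day

0.7777 g/L/day


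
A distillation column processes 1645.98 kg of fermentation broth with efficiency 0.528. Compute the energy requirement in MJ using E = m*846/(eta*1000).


E = m * 846 / (eta * 1000)
= 1645.98 * 846 / (0.528 * 1000)
= 2637.3089 MJ

2637.3089 MJ


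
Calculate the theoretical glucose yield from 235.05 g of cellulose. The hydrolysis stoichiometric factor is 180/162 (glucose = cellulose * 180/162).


glucose = cellulose * 180/162
= 235.05 * 180/162
= 261.1667 g

261.1667 g


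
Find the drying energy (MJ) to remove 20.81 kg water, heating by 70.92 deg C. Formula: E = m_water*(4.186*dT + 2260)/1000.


E = m_water * (4.186 * dT + 2260) / 1000
= 20.81 * (4.186 * 70.92 + 2260) / 1000
= 53.2085 MJ

53.2085 MJ


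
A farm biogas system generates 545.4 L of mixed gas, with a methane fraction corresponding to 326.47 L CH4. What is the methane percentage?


CH4% = V_CH4 / V_total * 100
= 326.47 / 545.4 * 100
= 59.8588%

59.8588%


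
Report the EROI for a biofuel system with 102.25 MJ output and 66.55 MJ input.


EROI = E_out / E_in
= 102.25 / 66.55
= 1.5364

1.5364


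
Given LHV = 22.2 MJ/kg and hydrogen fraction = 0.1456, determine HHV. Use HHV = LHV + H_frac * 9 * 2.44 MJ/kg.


HHV = LHV + H_frac * 9 * 2.44
= 22.2 + 0.1456 * 9 * 2.44
= 25.3974 MJ/kg

25.3974 MJ/kg


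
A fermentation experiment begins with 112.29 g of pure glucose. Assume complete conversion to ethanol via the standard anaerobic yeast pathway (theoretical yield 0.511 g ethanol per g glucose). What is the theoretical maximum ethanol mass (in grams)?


Theoretical ethanol yield: m_EtOH = 0.511 * m_glucose
m_EtOH = 0.511 * 112.29 = 57.3802 g

57.3802 g


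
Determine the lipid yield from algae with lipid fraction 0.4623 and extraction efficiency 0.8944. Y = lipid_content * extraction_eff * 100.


Y = lipid_content * extraction_eff * 100
= 0.4623 * 0.8944 * 100
= 41.3481%

41.3481%


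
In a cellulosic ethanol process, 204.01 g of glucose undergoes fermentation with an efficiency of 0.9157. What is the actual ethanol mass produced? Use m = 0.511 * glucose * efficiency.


Actual ethanol: m = 0.511 * 204.01 * 0.9157
m = 95.4609 g

95.4609 g


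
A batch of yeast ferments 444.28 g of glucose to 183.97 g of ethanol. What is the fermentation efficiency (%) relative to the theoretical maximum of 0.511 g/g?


Fermentation efficiency = (actual / (0.511 * glucose)) * 100
= (183.97 / (0.511 * 444.28)) * 100
= 81.0344%

81.0344%


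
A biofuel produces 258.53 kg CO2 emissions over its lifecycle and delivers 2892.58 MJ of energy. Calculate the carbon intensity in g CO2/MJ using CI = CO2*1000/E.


CI = CO2 * 1000 / E
= 258.53 * 1000 / 2892.58
= 89.3770 g CO2/MJ

89.3770 g CO2/MJ


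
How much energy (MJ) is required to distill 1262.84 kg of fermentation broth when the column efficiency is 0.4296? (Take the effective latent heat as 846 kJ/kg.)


E = m * 846 / (eta * 1000)
= 1262.84 * 846 / (0.4296 * 1000)
= 2486.8777 MJ

2486.8777 MJ


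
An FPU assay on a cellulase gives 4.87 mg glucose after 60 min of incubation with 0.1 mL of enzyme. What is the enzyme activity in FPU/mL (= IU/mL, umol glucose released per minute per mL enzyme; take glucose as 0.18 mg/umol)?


Activity = glucose_mg / (0.18 mg/umol * V_mL * t_min)
= 4.87 / (0.18 * 0.1 * 60)
= 4.5093 FPU/mL

4.5093 FPU/mL


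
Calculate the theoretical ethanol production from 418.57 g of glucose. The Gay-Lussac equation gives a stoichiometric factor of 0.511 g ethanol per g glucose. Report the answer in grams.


Theoretical ethanol yield: m_EtOH = 0.511 * m_glucose
m_EtOH = 0.511 * 418.57 = 213.8893 g

213.8893 g


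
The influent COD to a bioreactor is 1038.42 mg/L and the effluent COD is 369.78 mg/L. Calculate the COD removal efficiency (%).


eta = (COD_in - COD_out) / COD_in * 100
= (1038.42 - 369.78) / 1038.42 * 100
= 64.3901%

64.3901%


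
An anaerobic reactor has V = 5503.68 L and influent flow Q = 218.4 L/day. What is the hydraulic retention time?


HRT = V / Q
= 5503.68 / 218.4
= 25.2000 days

25.2000 days


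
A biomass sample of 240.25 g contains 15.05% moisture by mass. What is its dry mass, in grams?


Wd = Ww * (1 - MC/100)
= 240.25 * (1 - 15.05/100)
= 204.0924 g

204.0924 g


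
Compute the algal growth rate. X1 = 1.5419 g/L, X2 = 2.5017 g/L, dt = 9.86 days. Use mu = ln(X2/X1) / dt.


mu = ln(X2/X1) / dt
= ln(2.5017/1.5419) / 9.86
= 0.0491 per day

0.0491 per day


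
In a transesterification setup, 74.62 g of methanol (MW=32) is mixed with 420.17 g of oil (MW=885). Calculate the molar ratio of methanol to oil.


Molar ratio = n_MeOH / n_oil = (MeOH/32) / (oil/885) = (MeOH * 885) / (32 * oil)
= (74.62 * 885) / (32 * 420.17)
= 4.9116

4.9116


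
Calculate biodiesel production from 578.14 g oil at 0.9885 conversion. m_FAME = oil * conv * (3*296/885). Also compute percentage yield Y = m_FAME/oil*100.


m_FAME = oil * conv * (3 * 296 / 885) = oil * conv * (888/885)
= 578.14 * 0.9885 * 888 / 885
= 573.4286 g
Y = m_FAME / oil * 100 = conv * (888/885) * 100
= 0.9885 * 888 / 885 * 100
= 99.19%

573.4286 g FAME; Y = 99.19%


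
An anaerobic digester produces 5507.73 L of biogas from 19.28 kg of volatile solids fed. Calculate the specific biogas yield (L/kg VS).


Y = V / VS
= 5507.73 / 19.28
= 285.6706 L/kg VS

285.6706 L/kg VS


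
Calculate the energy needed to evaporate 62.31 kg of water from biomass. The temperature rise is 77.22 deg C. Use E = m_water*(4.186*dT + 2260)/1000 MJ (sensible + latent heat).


E = m_water * (4.186 * dT + 2260) / 1000
= 62.31 * (4.186 * 77.22 + 2260) / 1000
= 160.9619 MJ

160.9619 MJ


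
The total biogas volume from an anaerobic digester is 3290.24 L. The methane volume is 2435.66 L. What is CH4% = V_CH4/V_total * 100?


CH4% = V_CH4 / V_total * 100
= 2435.66 / 3290.24 * 100
= 74.0268%

74.0268%


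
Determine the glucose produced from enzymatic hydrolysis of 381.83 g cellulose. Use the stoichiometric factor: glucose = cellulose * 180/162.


glucose = cellulose * 180/162
= 381.83 * 180/162
= 424.2556 g

424.2556 g


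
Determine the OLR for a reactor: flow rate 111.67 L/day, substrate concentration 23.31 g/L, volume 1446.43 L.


OLR = Q * S / V
= 111.67 * 23.31 / 1446.43
= 1.7996 g/L/day

1.7996 g/L/day


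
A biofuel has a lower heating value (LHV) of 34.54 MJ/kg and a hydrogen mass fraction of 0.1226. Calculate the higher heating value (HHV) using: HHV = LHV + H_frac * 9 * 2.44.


HHV = LHV + H_frac * 9 * 2.44
= 34.54 + 0.1226 * 9 * 2.44
= 37.2323 MJ/kg

37.2323 MJ/kg


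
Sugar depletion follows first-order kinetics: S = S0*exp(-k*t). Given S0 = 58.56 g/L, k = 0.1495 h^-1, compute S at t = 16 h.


S = S0 * exp(-k * t)
S = 58.56 * exp(-0.1495 * 16)
S = 5.3551 g/L

5.3551 g/L


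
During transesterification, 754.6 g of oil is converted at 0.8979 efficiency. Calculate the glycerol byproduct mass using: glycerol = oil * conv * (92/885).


glycerol = oil * conv * (92/885)
= 754.6 * 0.8979 * 92 / 885
= 70.4351 g

70.4351 g


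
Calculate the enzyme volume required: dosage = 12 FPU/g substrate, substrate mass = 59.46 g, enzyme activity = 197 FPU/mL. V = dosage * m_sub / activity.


V = dosage * m_sub / activity
V = 12 * 59.46 / 197
V = 3.6219 mL

3.6219 mL


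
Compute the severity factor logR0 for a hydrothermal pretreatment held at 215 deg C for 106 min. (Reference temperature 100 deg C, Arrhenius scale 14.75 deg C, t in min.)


logR0 = log10(t * exp((T - 100) / 14.75))
= log10(106 * exp((215 - 100) / 14.75))
= 5.4113

5.4113


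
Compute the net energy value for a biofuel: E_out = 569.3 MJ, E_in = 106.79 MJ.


NEV = E_out - E_in
= 569.3 - 106.79
= 462.5100 MJ

462.5100 MJ


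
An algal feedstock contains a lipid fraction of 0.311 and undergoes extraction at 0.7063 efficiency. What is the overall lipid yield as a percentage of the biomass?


Y = lipid_content * extraction_eff * 100
= 0.311 * 0.7063 * 100
= 21.9659%

21.9659%


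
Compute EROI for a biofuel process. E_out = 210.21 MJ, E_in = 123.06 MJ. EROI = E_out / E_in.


EROI = E_out / E_in
= 210.21 / 123.06
= 1.7082

1.7082


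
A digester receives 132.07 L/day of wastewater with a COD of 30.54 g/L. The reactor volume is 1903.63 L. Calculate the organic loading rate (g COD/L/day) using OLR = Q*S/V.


OLR = Q * S / V
= 132.07 * 30.54 / 1903.63
= 2.1188 g/L/day

2.1188 g/L/day


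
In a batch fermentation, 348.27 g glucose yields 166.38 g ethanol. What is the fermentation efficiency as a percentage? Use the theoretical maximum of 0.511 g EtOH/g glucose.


Fermentation efficiency = (actual / (0.511 * glucose)) * 100
= (166.38 / (0.511 * 348.27)) * 100
= 93.4898%

93.4898%


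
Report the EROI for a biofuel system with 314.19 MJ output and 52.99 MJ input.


EROI = E_out / E_in
= 314.19 / 52.99
= 5.9292

5.9292


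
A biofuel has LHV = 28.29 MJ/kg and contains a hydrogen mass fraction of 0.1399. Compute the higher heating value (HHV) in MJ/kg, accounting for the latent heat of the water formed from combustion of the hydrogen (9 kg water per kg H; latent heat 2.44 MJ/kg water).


HHV = LHV + H_frac * 9 * 2.44
= 28.29 + 0.1399 * 9 * 2.44
= 31.3622 MJ/kg

31.3622 MJ/kg


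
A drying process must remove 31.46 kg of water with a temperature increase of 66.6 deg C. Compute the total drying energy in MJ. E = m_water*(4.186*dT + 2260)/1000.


E = m_water * (4.186 * dT + 2260) / 1000
= 31.46 * (4.186 * 66.6 + 2260) / 1000
= 79.8703 MJ

79.8703 MJ


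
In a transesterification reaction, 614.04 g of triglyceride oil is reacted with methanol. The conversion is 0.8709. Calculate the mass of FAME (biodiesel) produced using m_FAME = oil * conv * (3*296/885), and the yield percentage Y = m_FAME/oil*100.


m_FAME = oil * conv * (3 * 296 / 885) = oil * conv * (888/885)
= 614.04 * 0.8709 * 888 / 885
= 536.5802 g
Y = m_FAME / oil * 100 = conv * (888/885) * 100
= 0.8709 * 888 / 885 * 100
= 87.39%

536.5802 g FAME; Y = 87.39%


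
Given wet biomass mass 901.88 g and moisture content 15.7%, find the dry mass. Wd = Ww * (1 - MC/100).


Wd = Ww * (1 - MC/100)
= 901.88 * (1 - 15.7/100)
= 760.2848 g

760.2848 g


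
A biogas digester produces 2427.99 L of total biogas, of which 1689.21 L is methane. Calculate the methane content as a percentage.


CH4% = V_CH4 / V_total * 100
= 1689.21 / 2427.99 * 100
= 69.5724%

69.5724%


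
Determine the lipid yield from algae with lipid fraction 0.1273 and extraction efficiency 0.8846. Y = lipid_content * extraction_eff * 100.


Y = lipid_content * extraction_eff * 100
= 0.1273 * 0.8846 * 100
= 11.2610%

11.2610%


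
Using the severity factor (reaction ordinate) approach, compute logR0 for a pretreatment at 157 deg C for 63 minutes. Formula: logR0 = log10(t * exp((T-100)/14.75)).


logR0 = log10(t * exp((T - 100) / 14.75))
= log10(63 * exp((157 - 100) / 14.75))
= 3.4776

3.4776


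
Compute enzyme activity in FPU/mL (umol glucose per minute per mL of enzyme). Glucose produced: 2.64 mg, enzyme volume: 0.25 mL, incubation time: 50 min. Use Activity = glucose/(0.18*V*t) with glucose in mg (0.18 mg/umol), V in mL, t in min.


Activity = glucose_mg / (0.18 mg/umol * V_mL * t_min)
= 2.64 / (0.18 * 0.25 * 50)
= 1.1733 FPU/mL

1.1733 FPU/mL


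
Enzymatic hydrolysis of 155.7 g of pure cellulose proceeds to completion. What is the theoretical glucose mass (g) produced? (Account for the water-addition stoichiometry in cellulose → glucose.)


glucose = cellulose * 180/162
= 155.7 * 180/162
= 173.0000 g

173.0000 g


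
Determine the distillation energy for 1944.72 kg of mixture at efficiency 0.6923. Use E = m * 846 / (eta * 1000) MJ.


E = m * 846 / (eta * 1000)
= 1944.72 * 846 / (0.6923 * 1000)
= 2376.4742 MJ

2376.4742 MJ


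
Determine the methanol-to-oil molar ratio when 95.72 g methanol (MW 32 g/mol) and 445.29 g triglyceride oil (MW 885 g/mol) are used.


Molar ratio = n_MeOH / n_oil = (MeOH/32) / (oil/885) = (MeOH * 885) / (32 * oil)
= (95.72 * 885) / (32 * 445.29)
= 5.9450

5.9450


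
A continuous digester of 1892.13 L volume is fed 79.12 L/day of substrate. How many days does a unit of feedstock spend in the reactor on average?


HRT = V / Q
= 1892.13 / 79.12
= 23.9147 days

23.9147 days


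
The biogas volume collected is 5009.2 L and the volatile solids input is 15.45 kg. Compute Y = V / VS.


Y = V / VS
= 5009.2 / 15.45
= 324.2201 L/kg VS

324.2201 L/kg VS


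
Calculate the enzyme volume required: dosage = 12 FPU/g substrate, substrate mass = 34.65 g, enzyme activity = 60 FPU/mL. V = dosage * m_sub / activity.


V = dosage * m_sub / activity
V = 12 * 34.65 / 60
V = 6.9300 mL

6.9300 mL


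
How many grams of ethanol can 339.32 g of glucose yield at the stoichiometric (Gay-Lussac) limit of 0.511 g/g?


Theoretical ethanol yield: m_EtOH = 0.511 * m_glucose
m_EtOH = 0.511 * 339.32 = 173.3925 g

173.3925 g


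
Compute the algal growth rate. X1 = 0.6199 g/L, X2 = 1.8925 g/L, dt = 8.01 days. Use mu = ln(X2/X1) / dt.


mu = ln(X2/X1) / dt
= ln(1.8925/0.6199) / 8.01
= 0.1393 per day

0.1393 per day


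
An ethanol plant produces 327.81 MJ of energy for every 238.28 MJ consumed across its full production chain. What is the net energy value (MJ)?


NEV = E_out - E_in
= 327.81 - 238.28
= 89.5300 MJ

89.5300 MJ


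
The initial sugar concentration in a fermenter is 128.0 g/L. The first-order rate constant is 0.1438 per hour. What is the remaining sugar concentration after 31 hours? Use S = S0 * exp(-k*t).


S = S0 * exp(-k * t)
S = 128.0 * exp(-0.1438 * 31)
S = 1.4832 g/L

1.4832 g/L


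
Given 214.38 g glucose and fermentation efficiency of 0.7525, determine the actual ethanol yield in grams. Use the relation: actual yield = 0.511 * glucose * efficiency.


Actual ethanol: m = 0.511 * 214.38 * 0.7525
m = 82.4350 g

82.4350 g


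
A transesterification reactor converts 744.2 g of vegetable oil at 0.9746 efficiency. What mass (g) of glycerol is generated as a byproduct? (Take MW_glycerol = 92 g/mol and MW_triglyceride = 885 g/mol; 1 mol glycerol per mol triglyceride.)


glycerol = oil * conv * (92/885)
= 744.2 * 0.9746 * 92 / 885
= 75.3981 g

75.3981 g


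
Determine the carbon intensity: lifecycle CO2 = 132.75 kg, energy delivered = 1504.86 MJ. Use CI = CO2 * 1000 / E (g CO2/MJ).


CI = CO2 * 1000 / E
= 132.75 * 1000 / 1504.86
= 88.2142 g CO2/MJ

88.2142 g CO2/MJ


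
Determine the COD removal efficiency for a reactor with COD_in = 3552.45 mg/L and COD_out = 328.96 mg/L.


eta = (COD_in - COD_out) / COD_in * 100
= (3552.45 - 328.96) / 3552.45 * 100
= 90.7399%

90.7399%


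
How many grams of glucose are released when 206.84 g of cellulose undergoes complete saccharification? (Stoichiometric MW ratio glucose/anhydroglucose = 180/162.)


glucose = cellulose * 180/162
= 206.84 * 180/162
= 229.8222 g

229.8222 g


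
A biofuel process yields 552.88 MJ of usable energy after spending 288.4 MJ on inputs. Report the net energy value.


NEV = E_out - E_in
= 552.88 - 288.4
= 264.4800 MJ

264.4800 MJ


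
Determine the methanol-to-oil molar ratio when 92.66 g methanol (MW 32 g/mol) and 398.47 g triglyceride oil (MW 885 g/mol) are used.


Molar ratio = n_MeOH / n_oil = (MeOH/32) / (oil/885) = (MeOH * 885) / (32 * oil)
= (92.66 * 885) / (32 * 398.47)
= 6.4312

6.4312


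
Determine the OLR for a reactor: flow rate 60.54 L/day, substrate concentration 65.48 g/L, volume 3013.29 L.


OLR = Q * S / V
= 60.54 * 65.48 / 3013.29
= 1.3156 g/L/day

1.3156 g/L/day


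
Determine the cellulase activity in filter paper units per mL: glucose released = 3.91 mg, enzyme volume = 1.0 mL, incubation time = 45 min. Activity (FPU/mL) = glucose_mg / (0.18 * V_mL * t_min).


Activity = glucose_mg / (0.18 mg/umol * V_mL * t_min)
= 3.91 / (0.18 * 1.0 * 45)
= 0.4827 FPU/mL

0.4827 FPU/mL


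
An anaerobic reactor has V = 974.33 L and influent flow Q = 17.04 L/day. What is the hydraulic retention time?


HRT = V / Q
= 974.33 / 17.04
= 57.1790 days

57.1790 days


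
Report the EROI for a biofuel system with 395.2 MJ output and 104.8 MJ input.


EROI = E_out / E_in
= 395.2 / 104.8
= 3.7710

3.7710


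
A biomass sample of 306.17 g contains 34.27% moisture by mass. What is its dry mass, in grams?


Wd = Ww * (1 - MC/100)
= 306.17 * (1 - 34.27/100)
= 201.2455 g

201.2455 g


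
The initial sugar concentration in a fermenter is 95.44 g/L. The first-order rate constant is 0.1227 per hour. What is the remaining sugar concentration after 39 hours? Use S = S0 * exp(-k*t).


S = S0 * exp(-k * t)
S = 95.44 * exp(-0.1227 * 39)
S = 0.7971 g/L

0.7971 g/L


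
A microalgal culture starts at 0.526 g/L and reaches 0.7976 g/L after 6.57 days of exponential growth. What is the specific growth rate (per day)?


mu = ln(X2/X1) / dt
= ln(0.7976/0.526) / 6.57
= 0.0634 per day

0.0634 per day


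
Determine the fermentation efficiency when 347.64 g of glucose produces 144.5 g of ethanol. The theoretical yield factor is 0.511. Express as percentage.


Fermentation efficiency = (actual / (0.511 * glucose)) * 100
= (144.5 / (0.511 * 347.64)) * 100
= 81.3424%

81.3424%


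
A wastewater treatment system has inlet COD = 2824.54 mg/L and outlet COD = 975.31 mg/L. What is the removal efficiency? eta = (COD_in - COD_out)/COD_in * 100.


eta = (COD_in - COD_out) / COD_in * 100
= (2824.54 - 975.31) / 2824.54 * 100
= 65.4701%

65.4701%


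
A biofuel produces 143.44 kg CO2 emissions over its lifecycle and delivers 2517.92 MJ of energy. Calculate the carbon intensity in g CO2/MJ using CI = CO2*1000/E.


CI = CO2 * 1000 / E
= 143.44 * 1000 / 2517.92
= 56.9677 g CO2/MJ

56.9677 g CO2/MJ


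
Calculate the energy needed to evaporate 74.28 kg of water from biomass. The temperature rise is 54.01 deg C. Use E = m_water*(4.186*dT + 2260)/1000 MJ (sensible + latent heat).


E = m_water * (4.186 * dT + 2260) / 1000
= 74.28 * (4.186 * 54.01 + 2260) / 1000
= 184.6665 MJ

184.6665 MJ


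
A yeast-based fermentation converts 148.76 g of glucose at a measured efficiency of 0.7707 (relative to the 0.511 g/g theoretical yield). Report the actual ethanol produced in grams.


Actual ethanol: m = 0.511 * 148.76 * 0.7707
m = 58.5858 g

58.5858 g


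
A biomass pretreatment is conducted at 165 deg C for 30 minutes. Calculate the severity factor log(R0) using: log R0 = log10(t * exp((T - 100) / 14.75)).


logR0 = log10(t * exp((T - 100) / 14.75))
= log10(30 * exp((165 - 100) / 14.75))
= 3.3910

3.3910


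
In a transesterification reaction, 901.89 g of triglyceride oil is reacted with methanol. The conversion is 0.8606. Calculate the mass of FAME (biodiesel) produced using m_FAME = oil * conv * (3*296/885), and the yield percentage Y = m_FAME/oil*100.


m_FAME = oil * conv * (3 * 296 / 885) = oil * conv * (888/885)
= 901.89 * 0.8606 * 888 / 885
= 778.7976 g
Y = m_FAME / oil * 100 = conv * (888/885) * 100
= 0.8606 * 888 / 885 * 100
= 86.35%

778.7976 g FAME; Y = 86.35%


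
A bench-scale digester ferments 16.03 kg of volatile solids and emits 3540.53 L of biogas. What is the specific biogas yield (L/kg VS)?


Y = V / VS
= 3540.53 / 16.03
= 220.8690 L/kg VS

220.8690 L/kg VS


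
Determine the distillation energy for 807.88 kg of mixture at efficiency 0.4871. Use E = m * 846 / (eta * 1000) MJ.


E = m * 846 / (eta * 1000)
= 807.88 * 846 / (0.4871 * 1000)
= 1403.1338 MJ

1403.1338 MJ


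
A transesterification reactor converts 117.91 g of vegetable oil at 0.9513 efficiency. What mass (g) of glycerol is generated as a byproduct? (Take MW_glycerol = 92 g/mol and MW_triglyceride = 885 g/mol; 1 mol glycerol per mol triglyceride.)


glycerol = oil * conv * (92/885)
= 117.91 * 0.9513 * 92 / 885
= 11.6604 g

11.6604 g


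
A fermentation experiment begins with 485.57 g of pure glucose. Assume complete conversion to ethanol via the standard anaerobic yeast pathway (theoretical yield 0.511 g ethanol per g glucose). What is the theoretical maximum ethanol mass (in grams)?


Theoretical ethanol yield: m_EtOH = 0.511 * m_glucose
m_EtOH = 0.511 * 485.57 = 248.1263 g

248.1263 g


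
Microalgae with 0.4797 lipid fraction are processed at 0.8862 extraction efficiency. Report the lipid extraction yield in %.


Y = lipid_content * extraction_eff * 100
= 0.4797 * 0.8862 * 100
= 42.5110%

42.5110%


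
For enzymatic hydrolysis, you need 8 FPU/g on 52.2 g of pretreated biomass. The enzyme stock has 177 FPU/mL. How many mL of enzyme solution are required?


V = dosage * m_sub / activity
V = 8 * 52.2 / 177
V = 2.3593 mL

2.3593 mL


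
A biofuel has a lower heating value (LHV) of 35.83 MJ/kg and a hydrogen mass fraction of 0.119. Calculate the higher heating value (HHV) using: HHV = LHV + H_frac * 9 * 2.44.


HHV = LHV + H_frac * 9 * 2.44
= 35.83 + 0.119 * 9 * 2.44
= 38.4432 MJ/kg

38.4432 MJ/kg


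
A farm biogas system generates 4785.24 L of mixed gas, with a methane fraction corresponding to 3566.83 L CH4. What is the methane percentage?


CH4% = V_CH4 / V_total * 100
= 3566.83 / 4785.24 * 100
= 74.5382%

74.5382%


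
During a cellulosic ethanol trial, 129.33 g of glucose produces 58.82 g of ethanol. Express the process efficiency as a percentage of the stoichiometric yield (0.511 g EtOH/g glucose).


Fermentation efficiency = (actual / (0.511 * glucose)) * 100
= (58.82 / (0.511 * 129.33)) * 100
= 89.0030%

89.0030%


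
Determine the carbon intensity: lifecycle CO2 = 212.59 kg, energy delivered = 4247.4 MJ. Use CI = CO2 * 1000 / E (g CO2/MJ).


CI = CO2 * 1000 / E
= 212.59 * 1000 / 4247.4
= 50.0518 g CO2/MJ

50.0518 g CO2/MJ


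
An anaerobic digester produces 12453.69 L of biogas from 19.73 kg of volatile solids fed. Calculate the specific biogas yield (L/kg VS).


Y = V / VS
= 12453.69 / 19.73
= 631.2058 L/kg VS

631.2058 L/kg VS


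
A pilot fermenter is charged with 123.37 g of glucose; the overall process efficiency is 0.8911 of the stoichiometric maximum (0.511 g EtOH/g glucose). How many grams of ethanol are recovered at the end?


Actual ethanol: m = 0.511 * 123.37 * 0.8911
m = 56.1768 g

56.1768 g


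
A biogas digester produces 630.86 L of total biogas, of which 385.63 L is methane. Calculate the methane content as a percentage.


CH4% = V_CH4 / V_total * 100
= 385.63 / 630.86 * 100
= 61.1277%

61.1277%


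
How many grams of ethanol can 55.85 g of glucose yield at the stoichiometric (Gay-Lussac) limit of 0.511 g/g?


Theoretical ethanol yield: m_EtOH = 0.511 * m_glucose
m_EtOH = 0.511 * 55.85 = 28.5394 g

28.5394 g


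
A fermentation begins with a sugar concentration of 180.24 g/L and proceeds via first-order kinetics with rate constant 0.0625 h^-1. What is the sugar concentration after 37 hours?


S = S0 * exp(-k * t)
S = 180.24 * exp(-0.0625 * 37)
S = 17.8462 g/L

17.8462 g/L


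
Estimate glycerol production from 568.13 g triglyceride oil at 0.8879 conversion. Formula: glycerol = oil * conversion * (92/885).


glycerol = oil * conv * (92/885)
= 568.13 * 0.8879 * 92 / 885
= 52.4392 g

52.4392 g


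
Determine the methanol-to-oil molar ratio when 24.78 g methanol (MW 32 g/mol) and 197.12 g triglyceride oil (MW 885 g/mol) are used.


Molar ratio = n_MeOH / n_oil = (MeOH/32) / (oil/885) = (MeOH * 885) / (32 * oil)
= (24.78 * 885) / (32 * 197.12)
= 3.4767

3.4767


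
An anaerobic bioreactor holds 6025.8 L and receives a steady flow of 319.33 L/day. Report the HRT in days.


HRT = V / Q
= 6025.8 / 319.33
= 18.8701 days

18.8701 days


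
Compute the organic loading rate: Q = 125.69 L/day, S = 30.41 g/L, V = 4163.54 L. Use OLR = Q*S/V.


OLR = Q * S / V
= 125.69 * 30.41 / 4163.54
= 0.9180 g/L/day

0.9180 g/L/day


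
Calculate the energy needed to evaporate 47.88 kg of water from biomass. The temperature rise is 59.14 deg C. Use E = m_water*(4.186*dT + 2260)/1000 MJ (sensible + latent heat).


E = m_water * (4.186 * dT + 2260) / 1000
= 47.88 * (4.186 * 59.14 + 2260) / 1000
= 120.0620 MJ

120.0620 MJ


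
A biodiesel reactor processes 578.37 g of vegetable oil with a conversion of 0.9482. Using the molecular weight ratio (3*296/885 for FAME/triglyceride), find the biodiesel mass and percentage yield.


m_FAME = oil * conv * (3 * 296 / 885) = oil * conv * (888/885)
= 578.37 * 0.9482 * 888 / 885
= 550.2695 g
Y = m_FAME / oil * 100 = conv * (888/885) * 100
= 0.9482 * 888 / 885 * 100
= 95.14%

550.2695 g FAME; Y = 95.14%


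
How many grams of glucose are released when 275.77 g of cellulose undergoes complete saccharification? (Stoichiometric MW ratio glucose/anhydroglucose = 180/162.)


glucose = cellulose * 180/162
= 275.77 * 180/162
= 306.4111 g

306.4111 g


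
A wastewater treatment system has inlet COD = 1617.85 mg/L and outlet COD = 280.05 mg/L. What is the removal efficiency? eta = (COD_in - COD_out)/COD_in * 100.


eta = (COD_in - COD_out) / COD_in * 100
= (1617.85 - 280.05) / 1617.85 * 100
= 82.6900%

82.6900%


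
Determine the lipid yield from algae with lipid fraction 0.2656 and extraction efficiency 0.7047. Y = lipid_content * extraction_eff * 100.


Y = lipid_content * extraction_eff * 100
= 0.2656 * 0.7047 * 100
= 18.7168%

18.7168%


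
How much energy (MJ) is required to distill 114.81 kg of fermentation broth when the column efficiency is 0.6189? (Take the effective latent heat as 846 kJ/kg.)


E = m * 846 / (eta * 1000)
= 114.81 * 846 / (0.6189 * 1000)
= 156.9385 MJ

156.9385 MJ


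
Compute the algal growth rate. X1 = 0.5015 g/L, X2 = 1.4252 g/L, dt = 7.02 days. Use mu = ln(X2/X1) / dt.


mu = ln(X2/X1) / dt
= ln(1.4252/0.5015) / 7.02
= 0.1488 per day

0.1488 per day


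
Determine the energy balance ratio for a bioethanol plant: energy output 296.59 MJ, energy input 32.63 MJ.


EROI = E_out / E_in
= 296.59 / 32.63
= 9.0895

9.0895


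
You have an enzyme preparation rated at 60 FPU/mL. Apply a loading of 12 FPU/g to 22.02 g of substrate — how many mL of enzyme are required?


V = dosage * m_sub / activity
V = 12 * 22.02 / 60
V = 4.4040 mL

4.4040 mL


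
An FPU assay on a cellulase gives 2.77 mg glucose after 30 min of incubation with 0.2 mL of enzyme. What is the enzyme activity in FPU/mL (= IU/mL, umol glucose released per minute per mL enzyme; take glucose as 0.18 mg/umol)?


Activity = glucose_mg / (0.18 mg/umol * V_mL * t_min)
= 2.77 / (0.18 * 0.2 * 30)
= 2.5648 FPU/mL

2.5648 FPU/mL


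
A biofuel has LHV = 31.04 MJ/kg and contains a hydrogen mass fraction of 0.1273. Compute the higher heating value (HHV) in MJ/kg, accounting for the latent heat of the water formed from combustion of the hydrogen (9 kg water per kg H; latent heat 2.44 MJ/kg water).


HHV = LHV + H_frac * 9 * 2.44
= 31.04 + 0.1273 * 9 * 2.44
= 33.8355 MJ/kg

33.8355 MJ/kg


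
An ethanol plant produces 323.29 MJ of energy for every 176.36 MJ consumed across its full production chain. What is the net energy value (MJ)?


NEV = E_out - E_in
= 323.29 - 176.36
= 146.9300 MJ

146.9300 MJ


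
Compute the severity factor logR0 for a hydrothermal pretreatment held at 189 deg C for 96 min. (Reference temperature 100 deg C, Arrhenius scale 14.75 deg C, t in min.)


logR0 = log10(t * exp((T - 100) / 14.75))
= log10(96 * exp((189 - 100) / 14.75))
= 4.6028

4.6028


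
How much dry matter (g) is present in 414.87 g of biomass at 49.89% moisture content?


Wd = Ww * (1 - MC/100)
= 414.87 * (1 - 49.89/100)
= 207.8914 g

207.8914 g


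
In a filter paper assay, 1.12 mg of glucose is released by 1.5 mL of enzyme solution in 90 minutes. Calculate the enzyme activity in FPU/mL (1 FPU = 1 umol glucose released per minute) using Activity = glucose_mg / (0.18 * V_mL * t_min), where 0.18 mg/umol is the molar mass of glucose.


Activity = glucose_mg / (0.18 mg/umol * V_mL * t_min)
= 1.12 / (0.18 * 1.5 * 90)
= 0.0461 FPU/mL

0.0461 FPU/mL


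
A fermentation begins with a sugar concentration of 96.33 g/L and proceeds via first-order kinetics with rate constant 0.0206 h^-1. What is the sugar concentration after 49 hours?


S = S0 * exp(-k * t)
S = 96.33 * exp(-0.0206 * 49)
S = 35.1063 g/L

35.1063 g/L


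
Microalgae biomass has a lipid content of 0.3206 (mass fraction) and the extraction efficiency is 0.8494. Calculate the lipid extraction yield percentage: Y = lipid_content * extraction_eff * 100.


Y = lipid_content * extraction_eff * 100
= 0.3206 * 0.8494 * 100
= 27.2318%

27.2318%


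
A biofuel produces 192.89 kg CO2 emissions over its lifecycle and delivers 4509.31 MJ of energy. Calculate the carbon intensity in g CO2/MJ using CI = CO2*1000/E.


CI = CO2 * 1000 / E
= 192.89 * 1000 / 4509.31
= 42.7759 g CO2/MJ

42.7759 g CO2/MJ


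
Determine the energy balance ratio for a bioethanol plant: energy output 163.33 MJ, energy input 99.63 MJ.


EROI = E_out / E_in
= 163.33 / 99.63
= 1.6394

1.6394


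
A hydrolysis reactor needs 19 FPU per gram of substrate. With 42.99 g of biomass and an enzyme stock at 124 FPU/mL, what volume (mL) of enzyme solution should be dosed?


V = dosage * m_sub / activity
V = 19 * 42.99 / 124
V = 6.5872 mL

6.5872 mL


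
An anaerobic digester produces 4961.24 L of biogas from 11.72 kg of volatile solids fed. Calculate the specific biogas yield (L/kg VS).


Y = V / VS
= 4961.24 / 11.72
= 423.3140 L/kg VS

423.3140 L/kg VS


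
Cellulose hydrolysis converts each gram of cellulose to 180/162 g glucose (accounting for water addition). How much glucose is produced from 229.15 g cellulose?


glucose = cellulose * 180/162
= 229.15 * 180/162
= 254.6111 g

254.6111 g


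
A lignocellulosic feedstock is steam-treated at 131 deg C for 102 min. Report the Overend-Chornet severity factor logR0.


logR0 = log10(t * exp((T - 100) / 14.75))
= log10(102 * exp((131 - 100) / 14.75))
= 2.9214

2.9214
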